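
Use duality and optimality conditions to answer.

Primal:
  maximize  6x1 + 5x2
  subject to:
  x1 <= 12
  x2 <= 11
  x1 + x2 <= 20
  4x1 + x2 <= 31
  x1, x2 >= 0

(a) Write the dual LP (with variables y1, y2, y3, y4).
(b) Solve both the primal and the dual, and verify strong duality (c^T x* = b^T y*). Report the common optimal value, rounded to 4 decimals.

The standard primal-dual pair for 'max c^T x s.t. A x <= b, x >= 0' is:
  Dual:  min b^T y  s.t.  A^T y >= c,  y >= 0.

So the dual LP is:
  minimize  12y1 + 11y2 + 20y3 + 31y4
  subject to:
    y1 + y3 + 4y4 >= 6
    y2 + y3 + y4 >= 5
    y1, y2, y3, y4 >= 0

Solving the primal: x* = (5, 11).
  primal value c^T x* = 85.
Solving the dual: y* = (0, 3.5, 0, 1.5).
  dual value b^T y* = 85.
Strong duality: c^T x* = b^T y*. Confirmed.

85


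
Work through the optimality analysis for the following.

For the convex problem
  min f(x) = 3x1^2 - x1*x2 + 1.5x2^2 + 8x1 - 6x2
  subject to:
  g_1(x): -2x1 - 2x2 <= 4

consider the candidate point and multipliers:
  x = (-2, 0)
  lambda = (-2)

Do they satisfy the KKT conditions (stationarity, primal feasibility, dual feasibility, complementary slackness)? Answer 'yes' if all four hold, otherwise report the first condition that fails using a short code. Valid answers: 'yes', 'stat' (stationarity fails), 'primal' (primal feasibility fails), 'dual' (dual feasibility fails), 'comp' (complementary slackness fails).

Gradient of f: grad f(x) = Q x + c = (-4, -4)
Constraint values g_i(x) = a_i^T x - b_i:
  g_1((-2, 0)) = 0
Stationarity residual: grad f(x) + sum_i lambda_i a_i = (0, 0)
  -> stationarity OK
Primal feasibility (all g_i <= 0): OK
Dual feasibility (all lambda_i >= 0): FAILS
Complementary slackness (lambda_i * g_i(x) = 0 for all i): OK

Verdict: the first failing condition is dual_feasibility -> dual.

dual


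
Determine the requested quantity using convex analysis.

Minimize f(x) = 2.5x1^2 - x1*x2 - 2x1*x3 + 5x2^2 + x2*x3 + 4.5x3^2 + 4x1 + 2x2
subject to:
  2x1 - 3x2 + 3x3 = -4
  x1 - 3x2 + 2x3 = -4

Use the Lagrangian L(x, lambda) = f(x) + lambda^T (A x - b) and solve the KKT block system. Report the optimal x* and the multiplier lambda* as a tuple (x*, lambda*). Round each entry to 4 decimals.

Form the Lagrangian:
  L(x, lambda) = (1/2) x^T Q x + c^T x + lambda^T (A x - b)
Stationarity (grad_x L = 0): Q x + c + A^T lambda = 0.
Primal feasibility: A x = b.

This gives the KKT block system:
  [ Q   A^T ] [ x     ]   [-c ]
  [ A    0  ] [ lambda ] = [ b ]

Solving the linear system:
  x*      = (0.1848, 1.2717, -0.1848)
  lambda* = (-8.8043, 13.587)
  f(x*)   = 11.2065

x* = (0.1848, 1.2717, -0.1848), lambda* = (-8.8043, 13.587)


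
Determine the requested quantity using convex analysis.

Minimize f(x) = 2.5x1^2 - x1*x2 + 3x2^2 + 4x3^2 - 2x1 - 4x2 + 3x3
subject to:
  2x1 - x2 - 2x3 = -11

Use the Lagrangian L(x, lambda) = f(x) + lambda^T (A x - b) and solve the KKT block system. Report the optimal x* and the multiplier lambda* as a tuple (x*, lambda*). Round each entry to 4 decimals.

Form the Lagrangian:
  L(x, lambda) = (1/2) x^T Q x + c^T x + lambda^T (A x - b)
Stationarity (grad_x L = 0): Q x + c + A^T lambda = 0.
Primal feasibility: A x = b.

This gives the KKT block system:
  [ Q   A^T ] [ x     ]   [-c ]
  [ A    0  ] [ lambda ] = [ b ]

Solving the linear system:
  x*      = (-2.8165, 1.6772, 1.8449)
  lambda* = (8.8797)
  f(x*)   = 51.068

x* = (-2.8165, 1.6772, 1.8449), lambda* = (8.8797)


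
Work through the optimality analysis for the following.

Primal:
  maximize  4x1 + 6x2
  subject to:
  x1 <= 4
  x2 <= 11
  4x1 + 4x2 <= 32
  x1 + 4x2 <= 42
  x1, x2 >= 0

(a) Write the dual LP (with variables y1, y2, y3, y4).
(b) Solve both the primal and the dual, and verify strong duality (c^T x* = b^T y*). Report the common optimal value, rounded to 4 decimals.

The standard primal-dual pair for 'max c^T x s.t. A x <= b, x >= 0' is:
  Dual:  min b^T y  s.t.  A^T y >= c,  y >= 0.

So the dual LP is:
  minimize  4y1 + 11y2 + 32y3 + 42y4
  subject to:
    y1 + 4y3 + y4 >= 4
    y2 + 4y3 + 4y4 >= 6
    y1, y2, y3, y4 >= 0

Solving the primal: x* = (0, 8).
  primal value c^T x* = 48.
Solving the dual: y* = (0, 0, 1.5, 0).
  dual value b^T y* = 48.
Strong duality: c^T x* = b^T y*. Confirmed.

48


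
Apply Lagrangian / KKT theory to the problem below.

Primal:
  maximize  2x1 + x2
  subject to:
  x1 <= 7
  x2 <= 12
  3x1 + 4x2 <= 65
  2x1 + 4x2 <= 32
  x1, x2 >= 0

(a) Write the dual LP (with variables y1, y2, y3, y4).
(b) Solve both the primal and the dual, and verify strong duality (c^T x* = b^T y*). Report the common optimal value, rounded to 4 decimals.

The standard primal-dual pair for 'max c^T x s.t. A x <= b, x >= 0' is:
  Dual:  min b^T y  s.t.  A^T y >= c,  y >= 0.

So the dual LP is:
  minimize  7y1 + 12y2 + 65y3 + 32y4
  subject to:
    y1 + 3y3 + 2y4 >= 2
    y2 + 4y3 + 4y4 >= 1
    y1, y2, y3, y4 >= 0

Solving the primal: x* = (7, 4.5).
  primal value c^T x* = 18.5.
Solving the dual: y* = (1.5, 0, 0, 0.25).
  dual value b^T y* = 18.5.
Strong duality: c^T x* = b^T y*. Confirmed.

18.5


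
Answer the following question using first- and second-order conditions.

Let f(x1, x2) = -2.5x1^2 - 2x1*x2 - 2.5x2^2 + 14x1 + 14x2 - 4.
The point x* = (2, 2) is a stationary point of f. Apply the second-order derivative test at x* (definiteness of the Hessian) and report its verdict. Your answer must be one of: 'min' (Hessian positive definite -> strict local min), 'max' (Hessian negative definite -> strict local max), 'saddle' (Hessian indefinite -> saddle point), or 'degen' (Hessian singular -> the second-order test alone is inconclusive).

Compute the Hessian H = grad^2 f:
  H = [[-5, -2], [-2, -5]]
Verify stationarity: grad f(x*) = H x* + g = (0, 0).
Eigenvalues of H: -7, -3.
Both eigenvalues < 0, so H is negative definite -> x* is a strict local max.

max


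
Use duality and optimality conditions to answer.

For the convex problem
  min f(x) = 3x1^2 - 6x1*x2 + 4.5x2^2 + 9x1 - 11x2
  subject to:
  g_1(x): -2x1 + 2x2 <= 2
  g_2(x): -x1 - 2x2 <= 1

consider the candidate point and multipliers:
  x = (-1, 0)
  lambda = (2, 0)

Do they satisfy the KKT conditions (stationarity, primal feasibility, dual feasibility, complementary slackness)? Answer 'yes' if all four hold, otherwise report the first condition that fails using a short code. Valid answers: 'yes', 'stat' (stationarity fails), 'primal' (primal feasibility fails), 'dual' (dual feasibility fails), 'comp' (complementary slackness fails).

Gradient of f: grad f(x) = Q x + c = (3, -5)
Constraint values g_i(x) = a_i^T x - b_i:
  g_1((-1, 0)) = 0
  g_2((-1, 0)) = 0
Stationarity residual: grad f(x) + sum_i lambda_i a_i = (-1, -1)
  -> stationarity FAILS
Primal feasibility (all g_i <= 0): OK
Dual feasibility (all lambda_i >= 0): OK
Complementary slackness (lambda_i * g_i(x) = 0 for all i): OK

Verdict: the first failing condition is stationarity -> stat.

stat


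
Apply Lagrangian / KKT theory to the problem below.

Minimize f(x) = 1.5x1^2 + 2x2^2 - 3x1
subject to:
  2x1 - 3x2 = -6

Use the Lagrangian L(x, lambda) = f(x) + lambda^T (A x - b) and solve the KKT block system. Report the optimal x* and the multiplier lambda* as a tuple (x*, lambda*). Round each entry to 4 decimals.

Form the Lagrangian:
  L(x, lambda) = (1/2) x^T Q x + c^T x + lambda^T (A x - b)
Stationarity (grad_x L = 0): Q x + c + A^T lambda = 0.
Primal feasibility: A x = b.

This gives the KKT block system:
  [ Q   A^T ] [ x     ]   [-c ]
  [ A    0  ] [ lambda ] = [ b ]

Solving the linear system:
  x*      = (-0.4884, 1.6744)
  lambda* = (2.2326)
  f(x*)   = 7.4302

x* = (-0.4884, 1.6744), lambda* = (2.2326)


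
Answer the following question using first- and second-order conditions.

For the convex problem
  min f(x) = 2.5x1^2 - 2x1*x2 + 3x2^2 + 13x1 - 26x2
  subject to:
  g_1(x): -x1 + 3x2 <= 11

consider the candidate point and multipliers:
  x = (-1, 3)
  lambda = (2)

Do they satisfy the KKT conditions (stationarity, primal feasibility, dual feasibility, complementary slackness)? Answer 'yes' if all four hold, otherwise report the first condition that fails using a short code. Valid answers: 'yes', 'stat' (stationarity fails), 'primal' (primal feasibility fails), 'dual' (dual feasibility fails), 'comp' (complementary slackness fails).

Gradient of f: grad f(x) = Q x + c = (2, -6)
Constraint values g_i(x) = a_i^T x - b_i:
  g_1((-1, 3)) = -1
Stationarity residual: grad f(x) + sum_i lambda_i a_i = (0, 0)
  -> stationarity OK
Primal feasibility (all g_i <= 0): OK
Dual feasibility (all lambda_i >= 0): OK
Complementary slackness (lambda_i * g_i(x) = 0 for all i): FAILS

Verdict: the first failing condition is complementary_slackness -> comp.

comp


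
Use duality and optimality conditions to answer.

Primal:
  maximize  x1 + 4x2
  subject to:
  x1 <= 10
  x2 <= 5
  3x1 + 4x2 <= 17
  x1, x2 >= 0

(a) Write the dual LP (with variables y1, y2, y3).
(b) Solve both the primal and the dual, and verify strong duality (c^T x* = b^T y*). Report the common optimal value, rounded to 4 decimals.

The standard primal-dual pair for 'max c^T x s.t. A x <= b, x >= 0' is:
  Dual:  min b^T y  s.t.  A^T y >= c,  y >= 0.

So the dual LP is:
  minimize  10y1 + 5y2 + 17y3
  subject to:
    y1 + 3y3 >= 1
    y2 + 4y3 >= 4
    y1, y2, y3 >= 0

Solving the primal: x* = (0, 4.25).
  primal value c^T x* = 17.
Solving the dual: y* = (0, 0, 1).
  dual value b^T y* = 17.
Strong duality: c^T x* = b^T y*. Confirmed.

17


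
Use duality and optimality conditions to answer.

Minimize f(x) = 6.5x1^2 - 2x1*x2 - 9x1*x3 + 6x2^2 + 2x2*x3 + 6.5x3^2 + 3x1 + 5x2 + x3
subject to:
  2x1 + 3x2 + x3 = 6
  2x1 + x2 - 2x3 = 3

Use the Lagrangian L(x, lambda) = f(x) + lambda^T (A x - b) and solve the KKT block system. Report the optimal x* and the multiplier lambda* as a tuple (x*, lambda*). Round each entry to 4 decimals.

Form the Lagrangian:
  L(x, lambda) = (1/2) x^T Q x + c^T x + lambda^T (A x - b)
Stationarity (grad_x L = 0): Q x + c + A^T lambda = 0.
Primal feasibility: A x = b.

This gives the KKT block system:
  [ Q   A^T ] [ x     ]   [-c ]
  [ A    0  ] [ lambda ] = [ b ]

Solving the linear system:
  x*      = (1.3444, 0.9905, 0.3396)
  lambda* = (-3.5787, -4.1408)
  f(x*)   = 21.6101

x* = (1.3444, 0.9905, 0.3396), lambda* = (-3.5787, -4.1408)


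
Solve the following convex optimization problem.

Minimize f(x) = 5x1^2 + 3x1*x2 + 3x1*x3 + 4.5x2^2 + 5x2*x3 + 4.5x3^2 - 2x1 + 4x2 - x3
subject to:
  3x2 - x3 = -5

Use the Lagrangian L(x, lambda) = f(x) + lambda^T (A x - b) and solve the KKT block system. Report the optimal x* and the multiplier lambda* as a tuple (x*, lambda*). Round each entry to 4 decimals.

Form the Lagrangian:
  L(x, lambda) = (1/2) x^T Q x + c^T x + lambda^T (A x - b)
Stationarity (grad_x L = 0): Q x + c + A^T lambda = 0.
Primal feasibility: A x = b.

This gives the KKT block system:
  [ Q   A^T ] [ x     ]   [-c ]
  [ A    0  ] [ lambda ] = [ b ]

Solving the linear system:
  x*      = (0.3523, -1.3769, 0.8693)
  lambda* = (0.9962)
  f(x*)   = -1.0502

x* = (0.3523, -1.3769, 0.8693), lambda* = (0.9962)


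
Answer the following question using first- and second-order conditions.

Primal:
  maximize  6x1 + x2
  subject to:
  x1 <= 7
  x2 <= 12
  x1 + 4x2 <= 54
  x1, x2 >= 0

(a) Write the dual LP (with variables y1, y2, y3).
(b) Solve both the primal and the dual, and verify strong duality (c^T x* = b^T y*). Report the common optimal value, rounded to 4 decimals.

The standard primal-dual pair for 'max c^T x s.t. A x <= b, x >= 0' is:
  Dual:  min b^T y  s.t.  A^T y >= c,  y >= 0.

So the dual LP is:
  minimize  7y1 + 12y2 + 54y3
  subject to:
    y1 + y3 >= 6
    y2 + 4y3 >= 1
    y1, y2, y3 >= 0

Solving the primal: x* = (7, 11.75).
  primal value c^T x* = 53.75.
Solving the dual: y* = (5.75, 0, 0.25).
  dual value b^T y* = 53.75.
Strong duality: c^T x* = b^T y*. Confirmed.

53.75


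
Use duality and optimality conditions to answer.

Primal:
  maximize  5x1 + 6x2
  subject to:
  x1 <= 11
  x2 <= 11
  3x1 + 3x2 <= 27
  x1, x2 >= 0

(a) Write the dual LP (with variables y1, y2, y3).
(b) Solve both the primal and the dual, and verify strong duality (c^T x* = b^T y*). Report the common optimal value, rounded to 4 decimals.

The standard primal-dual pair for 'max c^T x s.t. A x <= b, x >= 0' is:
  Dual:  min b^T y  s.t.  A^T y >= c,  y >= 0.

So the dual LP is:
  minimize  11y1 + 11y2 + 27y3
  subject to:
    y1 + 3y3 >= 5
    y2 + 3y3 >= 6
    y1, y2, y3 >= 0

Solving the primal: x* = (0, 9).
  primal value c^T x* = 54.
Solving the dual: y* = (0, 0, 2).
  dual value b^T y* = 54.
Strong duality: c^T x* = b^T y*. Confirmed.

54


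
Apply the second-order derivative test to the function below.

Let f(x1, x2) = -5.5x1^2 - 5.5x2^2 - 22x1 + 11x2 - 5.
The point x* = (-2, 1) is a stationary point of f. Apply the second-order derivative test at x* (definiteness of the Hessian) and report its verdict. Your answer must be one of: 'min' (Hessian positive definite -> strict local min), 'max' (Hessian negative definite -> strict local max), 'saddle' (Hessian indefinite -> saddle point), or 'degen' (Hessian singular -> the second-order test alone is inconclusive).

Compute the Hessian H = grad^2 f:
  H = [[-11, 0], [0, -11]]
Verify stationarity: grad f(x*) = H x* + g = (0, 0).
Eigenvalues of H: -11, -11.
Both eigenvalues < 0, so H is negative definite -> x* is a strict local max.

max


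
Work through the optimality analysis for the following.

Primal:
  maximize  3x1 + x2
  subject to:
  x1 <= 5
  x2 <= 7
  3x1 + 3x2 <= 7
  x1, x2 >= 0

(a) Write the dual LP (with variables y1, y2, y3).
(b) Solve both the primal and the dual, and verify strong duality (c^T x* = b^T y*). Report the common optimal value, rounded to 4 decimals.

The standard primal-dual pair for 'max c^T x s.t. A x <= b, x >= 0' is:
  Dual:  min b^T y  s.t.  A^T y >= c,  y >= 0.

So the dual LP is:
  minimize  5y1 + 7y2 + 7y3
  subject to:
    y1 + 3y3 >= 3
    y2 + 3y3 >= 1
    y1, y2, y3 >= 0

Solving the primal: x* = (2.3333, 0).
  primal value c^T x* = 7.
Solving the dual: y* = (0, 0, 1).
  dual value b^T y* = 7.
Strong duality: c^T x* = b^T y*. Confirmed.

7


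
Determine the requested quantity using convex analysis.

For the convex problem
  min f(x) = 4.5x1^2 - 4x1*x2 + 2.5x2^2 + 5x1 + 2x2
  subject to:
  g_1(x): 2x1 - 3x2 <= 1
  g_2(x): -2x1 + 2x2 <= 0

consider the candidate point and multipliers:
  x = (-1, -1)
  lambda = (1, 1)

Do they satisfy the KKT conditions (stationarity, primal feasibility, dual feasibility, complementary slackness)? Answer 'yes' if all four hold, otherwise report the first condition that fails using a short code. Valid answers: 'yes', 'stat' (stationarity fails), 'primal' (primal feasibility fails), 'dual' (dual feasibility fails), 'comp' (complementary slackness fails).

Gradient of f: grad f(x) = Q x + c = (0, 1)
Constraint values g_i(x) = a_i^T x - b_i:
  g_1((-1, -1)) = 0
  g_2((-1, -1)) = 0
Stationarity residual: grad f(x) + sum_i lambda_i a_i = (0, 0)
  -> stationarity OK
Primal feasibility (all g_i <= 0): OK
Dual feasibility (all lambda_i >= 0): OK
Complementary slackness (lambda_i * g_i(x) = 0 for all i): OK

Verdict: yes, KKT holds.

yes


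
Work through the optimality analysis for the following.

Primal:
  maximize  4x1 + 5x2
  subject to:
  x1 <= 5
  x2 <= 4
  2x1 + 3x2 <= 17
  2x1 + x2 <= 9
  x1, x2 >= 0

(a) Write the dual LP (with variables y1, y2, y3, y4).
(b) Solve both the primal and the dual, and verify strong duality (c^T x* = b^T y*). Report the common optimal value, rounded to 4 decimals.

The standard primal-dual pair for 'max c^T x s.t. A x <= b, x >= 0' is:
  Dual:  min b^T y  s.t.  A^T y >= c,  y >= 0.

So the dual LP is:
  minimize  5y1 + 4y2 + 17y3 + 9y4
  subject to:
    y1 + 2y3 + 2y4 >= 4
    y2 + 3y3 + y4 >= 5
    y1, y2, y3, y4 >= 0

Solving the primal: x* = (2.5, 4).
  primal value c^T x* = 30.
Solving the dual: y* = (0, 3, 0, 2).
  dual value b^T y* = 30.
Strong duality: c^T x* = b^T y*. Confirmed.

30


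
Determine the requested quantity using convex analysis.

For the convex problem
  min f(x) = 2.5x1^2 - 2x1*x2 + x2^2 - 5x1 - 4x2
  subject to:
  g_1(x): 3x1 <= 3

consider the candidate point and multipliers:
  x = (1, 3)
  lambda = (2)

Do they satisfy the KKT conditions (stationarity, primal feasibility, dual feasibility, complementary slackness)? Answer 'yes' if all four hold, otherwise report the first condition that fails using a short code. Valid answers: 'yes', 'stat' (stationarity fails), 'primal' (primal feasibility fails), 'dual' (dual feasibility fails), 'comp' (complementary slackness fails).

Gradient of f: grad f(x) = Q x + c = (-6, 0)
Constraint values g_i(x) = a_i^T x - b_i:
  g_1((1, 3)) = 0
Stationarity residual: grad f(x) + sum_i lambda_i a_i = (0, 0)
  -> stationarity OK
Primal feasibility (all g_i <= 0): OK
Dual feasibility (all lambda_i >= 0): OK
Complementary slackness (lambda_i * g_i(x) = 0 for all i): OK

Verdict: yes, KKT holds.

yes


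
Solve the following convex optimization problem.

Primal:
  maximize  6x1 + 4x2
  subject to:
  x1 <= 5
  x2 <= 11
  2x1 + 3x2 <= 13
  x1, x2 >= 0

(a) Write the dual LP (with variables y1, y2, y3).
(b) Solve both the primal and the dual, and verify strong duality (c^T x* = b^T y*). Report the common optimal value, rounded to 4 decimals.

The standard primal-dual pair for 'max c^T x s.t. A x <= b, x >= 0' is:
  Dual:  min b^T y  s.t.  A^T y >= c,  y >= 0.

So the dual LP is:
  minimize  5y1 + 11y2 + 13y3
  subject to:
    y1 + 2y3 >= 6
    y2 + 3y3 >= 4
    y1, y2, y3 >= 0

Solving the primal: x* = (5, 1).
  primal value c^T x* = 34.
Solving the dual: y* = (3.3333, 0, 1.3333).
  dual value b^T y* = 34.
Strong duality: c^T x* = b^T y*. Confirmed.

34


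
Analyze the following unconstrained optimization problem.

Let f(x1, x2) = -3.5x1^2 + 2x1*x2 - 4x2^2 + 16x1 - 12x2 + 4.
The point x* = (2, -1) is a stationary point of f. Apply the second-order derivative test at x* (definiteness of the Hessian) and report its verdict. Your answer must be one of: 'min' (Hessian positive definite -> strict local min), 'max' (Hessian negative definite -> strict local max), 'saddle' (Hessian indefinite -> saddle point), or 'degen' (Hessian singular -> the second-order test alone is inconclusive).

Compute the Hessian H = grad^2 f:
  H = [[-7, 2], [2, -8]]
Verify stationarity: grad f(x*) = H x* + g = (0, 0).
Eigenvalues of H: -9.5616, -5.4384.
Both eigenvalues < 0, so H is negative definite -> x* is a strict local max.

max


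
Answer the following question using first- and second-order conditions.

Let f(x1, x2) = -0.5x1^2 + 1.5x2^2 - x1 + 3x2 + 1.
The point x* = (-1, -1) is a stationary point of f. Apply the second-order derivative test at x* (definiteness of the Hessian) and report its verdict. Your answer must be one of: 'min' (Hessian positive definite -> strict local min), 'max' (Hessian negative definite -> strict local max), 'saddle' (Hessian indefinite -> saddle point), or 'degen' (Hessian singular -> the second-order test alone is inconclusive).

Compute the Hessian H = grad^2 f:
  H = [[-1, 0], [0, 3]]
Verify stationarity: grad f(x*) = H x* + g = (0, 0).
Eigenvalues of H: -1, 3.
Eigenvalues have mixed signs, so H is indefinite -> x* is a saddle point.

saddle


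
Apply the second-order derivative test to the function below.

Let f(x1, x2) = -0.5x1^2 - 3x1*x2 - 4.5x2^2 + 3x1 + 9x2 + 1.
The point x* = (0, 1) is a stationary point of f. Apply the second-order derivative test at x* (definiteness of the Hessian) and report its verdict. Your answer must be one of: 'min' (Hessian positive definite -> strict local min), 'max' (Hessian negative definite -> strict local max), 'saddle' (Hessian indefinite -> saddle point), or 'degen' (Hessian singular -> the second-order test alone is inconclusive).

Compute the Hessian H = grad^2 f:
  H = [[-1, -3], [-3, -9]]
Verify stationarity: grad f(x*) = H x* + g = (0, 0).
Eigenvalues of H: -10, 0.
H has a zero eigenvalue (singular; negative semidefinite but not definite), so H is neither positive definite, negative definite, nor indefinite. The second-order test alone is inconclusive -> degen.
(Indeed, f is constant along the null direction of H through x*, so x* is not a strict local extremum.)

degen


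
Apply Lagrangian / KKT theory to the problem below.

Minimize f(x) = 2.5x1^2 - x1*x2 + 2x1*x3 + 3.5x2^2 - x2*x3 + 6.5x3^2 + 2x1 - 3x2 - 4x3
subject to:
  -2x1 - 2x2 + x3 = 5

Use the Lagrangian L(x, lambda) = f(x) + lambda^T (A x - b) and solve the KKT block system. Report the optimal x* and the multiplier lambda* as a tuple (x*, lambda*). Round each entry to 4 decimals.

Form the Lagrangian:
  L(x, lambda) = (1/2) x^T Q x + c^T x + lambda^T (A x - b)
Stationarity (grad_x L = 0): Q x + c + A^T lambda = 0.
Primal feasibility: A x = b.

This gives the KKT block system:
  [ Q   A^T ] [ x     ]   [-c ]
  [ A    0  ] [ lambda ] = [ b ]

Solving the linear system:
  x*      = (-1.7337, -0.4021, 0.7285)
  lambda* = (-2.4047)
  f(x*)   = 3.4243

x* = (-1.7337, -0.4021, 0.7285), lambda* = (-2.4047)


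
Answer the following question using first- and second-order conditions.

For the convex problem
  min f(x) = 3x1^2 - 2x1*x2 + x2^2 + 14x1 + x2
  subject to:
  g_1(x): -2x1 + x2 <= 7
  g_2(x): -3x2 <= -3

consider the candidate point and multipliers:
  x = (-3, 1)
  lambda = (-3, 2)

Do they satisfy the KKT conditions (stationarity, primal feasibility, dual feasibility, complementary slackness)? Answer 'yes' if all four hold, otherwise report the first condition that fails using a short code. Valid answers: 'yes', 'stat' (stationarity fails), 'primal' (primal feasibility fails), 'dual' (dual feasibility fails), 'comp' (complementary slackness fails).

Gradient of f: grad f(x) = Q x + c = (-6, 9)
Constraint values g_i(x) = a_i^T x - b_i:
  g_1((-3, 1)) = 0
  g_2((-3, 1)) = 0
Stationarity residual: grad f(x) + sum_i lambda_i a_i = (0, 0)
  -> stationarity OK
Primal feasibility (all g_i <= 0): OK
Dual feasibility (all lambda_i >= 0): FAILS
Complementary slackness (lambda_i * g_i(x) = 0 for all i): OK

Verdict: the first failing condition is dual_feasibility -> dual.

dual


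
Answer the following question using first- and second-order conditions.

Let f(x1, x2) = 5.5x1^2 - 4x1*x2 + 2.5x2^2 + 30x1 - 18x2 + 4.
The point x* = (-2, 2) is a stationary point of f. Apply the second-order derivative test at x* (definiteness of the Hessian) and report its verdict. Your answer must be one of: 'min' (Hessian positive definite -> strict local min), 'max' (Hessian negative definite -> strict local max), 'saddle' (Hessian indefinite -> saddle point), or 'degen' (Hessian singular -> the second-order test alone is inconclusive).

Compute the Hessian H = grad^2 f:
  H = [[11, -4], [-4, 5]]
Verify stationarity: grad f(x*) = H x* + g = (0, 0).
Eigenvalues of H: 3, 13.
Both eigenvalues > 0, so H is positive definite -> x* is a strict local min.

min


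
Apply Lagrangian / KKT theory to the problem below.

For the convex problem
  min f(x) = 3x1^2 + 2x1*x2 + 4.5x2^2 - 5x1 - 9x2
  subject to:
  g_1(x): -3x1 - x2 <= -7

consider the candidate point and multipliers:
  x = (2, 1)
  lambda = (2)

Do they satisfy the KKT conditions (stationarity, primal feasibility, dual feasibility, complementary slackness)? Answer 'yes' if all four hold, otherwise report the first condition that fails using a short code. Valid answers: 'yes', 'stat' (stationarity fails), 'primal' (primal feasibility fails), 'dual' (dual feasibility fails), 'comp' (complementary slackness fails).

Gradient of f: grad f(x) = Q x + c = (9, 4)
Constraint values g_i(x) = a_i^T x - b_i:
  g_1((2, 1)) = 0
Stationarity residual: grad f(x) + sum_i lambda_i a_i = (3, 2)
  -> stationarity FAILS
Primal feasibility (all g_i <= 0): OK
Dual feasibility (all lambda_i >= 0): OK
Complementary slackness (lambda_i * g_i(x) = 0 for all i): OK

Verdict: the first failing condition is stationarity -> stat.

stat


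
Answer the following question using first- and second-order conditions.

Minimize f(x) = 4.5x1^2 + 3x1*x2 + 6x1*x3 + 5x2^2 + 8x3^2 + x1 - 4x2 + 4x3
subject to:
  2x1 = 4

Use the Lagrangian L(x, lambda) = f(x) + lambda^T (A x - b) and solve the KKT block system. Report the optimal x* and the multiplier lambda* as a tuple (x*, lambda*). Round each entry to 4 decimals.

Form the Lagrangian:
  L(x, lambda) = (1/2) x^T Q x + c^T x + lambda^T (A x - b)
Stationarity (grad_x L = 0): Q x + c + A^T lambda = 0.
Primal feasibility: A x = b.

This gives the KKT block system:
  [ Q   A^T ] [ x     ]   [-c ]
  [ A    0  ] [ lambda ] = [ b ]

Solving the linear system:
  x*      = (2, -0.2, -1)
  lambda* = (-6.2)
  f(x*)   = 11.8

x* = (2, -0.2, -1), lambda* = (-6.2)


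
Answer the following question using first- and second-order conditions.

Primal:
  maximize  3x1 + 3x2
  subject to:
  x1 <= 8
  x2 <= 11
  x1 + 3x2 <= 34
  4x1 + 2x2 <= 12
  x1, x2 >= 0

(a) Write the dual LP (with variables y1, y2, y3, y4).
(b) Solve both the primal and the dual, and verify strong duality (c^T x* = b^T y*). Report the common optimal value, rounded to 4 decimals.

The standard primal-dual pair for 'max c^T x s.t. A x <= b, x >= 0' is:
  Dual:  min b^T y  s.t.  A^T y >= c,  y >= 0.

So the dual LP is:
  minimize  8y1 + 11y2 + 34y3 + 12y4
  subject to:
    y1 + y3 + 4y4 >= 3
    y2 + 3y3 + 2y4 >= 3
    y1, y2, y3, y4 >= 0

Solving the primal: x* = (0, 6).
  primal value c^T x* = 18.
Solving the dual: y* = (0, 0, 0, 1.5).
  dual value b^T y* = 18.
Strong duality: c^T x* = b^T y*. Confirmed.

18


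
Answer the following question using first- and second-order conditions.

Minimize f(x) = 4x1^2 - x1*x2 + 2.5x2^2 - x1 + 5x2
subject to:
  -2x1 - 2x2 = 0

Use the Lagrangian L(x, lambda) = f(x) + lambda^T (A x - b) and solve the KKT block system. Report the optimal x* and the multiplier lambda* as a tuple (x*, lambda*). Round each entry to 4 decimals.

Form the Lagrangian:
  L(x, lambda) = (1/2) x^T Q x + c^T x + lambda^T (A x - b)
Stationarity (grad_x L = 0): Q x + c + A^T lambda = 0.
Primal feasibility: A x = b.

This gives the KKT block system:
  [ Q   A^T ] [ x     ]   [-c ]
  [ A    0  ] [ lambda ] = [ b ]

Solving the linear system:
  x*      = (0.4, -0.4)
  lambda* = (1.3)
  f(x*)   = -1.2

x* = (0.4, -0.4), lambda* = (1.3)


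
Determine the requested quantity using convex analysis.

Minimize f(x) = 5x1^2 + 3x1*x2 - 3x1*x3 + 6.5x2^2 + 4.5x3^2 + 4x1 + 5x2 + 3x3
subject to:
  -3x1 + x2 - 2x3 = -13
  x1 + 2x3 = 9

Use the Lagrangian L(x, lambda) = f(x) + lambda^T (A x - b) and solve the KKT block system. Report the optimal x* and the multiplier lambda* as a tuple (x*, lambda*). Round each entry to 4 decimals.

Form the Lagrangian:
  L(x, lambda) = (1/2) x^T Q x + c^T x + lambda^T (A x - b)
Stationarity (grad_x L = 0): Q x + c + A^T lambda = 0.
Primal feasibility: A x = b.

This gives the KKT block system:
  [ Q   A^T ] [ x     ]   [-c ]
  [ A    0  ] [ lambda ] = [ b ]

Solving the linear system:
  x*      = (1.7319, -0.5363, 3.6341)
  lambda* = (-3.224, -18.4795)
  f(x*)   = 69.776

x* = (1.7319, -0.5363, 3.6341), lambda* = (-3.224, -18.4795)


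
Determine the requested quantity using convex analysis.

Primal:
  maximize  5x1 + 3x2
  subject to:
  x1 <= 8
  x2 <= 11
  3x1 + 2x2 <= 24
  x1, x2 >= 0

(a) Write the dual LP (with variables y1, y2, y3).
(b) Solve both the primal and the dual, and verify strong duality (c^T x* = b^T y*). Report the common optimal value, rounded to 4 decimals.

The standard primal-dual pair for 'max c^T x s.t. A x <= b, x >= 0' is:
  Dual:  min b^T y  s.t.  A^T y >= c,  y >= 0.

So the dual LP is:
  minimize  8y1 + 11y2 + 24y3
  subject to:
    y1 + 3y3 >= 5
    y2 + 2y3 >= 3
    y1, y2, y3 >= 0

Solving the primal: x* = (8, 0).
  primal value c^T x* = 40.
Solving the dual: y* = (0.5, 0, 1.5).
  dual value b^T y* = 40.
Strong duality: c^T x* = b^T y*. Confirmed.

40


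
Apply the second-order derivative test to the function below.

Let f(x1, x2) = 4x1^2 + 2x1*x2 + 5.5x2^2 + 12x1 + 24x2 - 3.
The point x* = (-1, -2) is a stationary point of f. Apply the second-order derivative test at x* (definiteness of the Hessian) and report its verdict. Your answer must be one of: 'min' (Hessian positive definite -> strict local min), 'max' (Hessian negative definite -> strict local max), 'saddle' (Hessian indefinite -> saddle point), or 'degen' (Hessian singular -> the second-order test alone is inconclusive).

Compute the Hessian H = grad^2 f:
  H = [[8, 2], [2, 11]]
Verify stationarity: grad f(x*) = H x* + g = (0, 0).
Eigenvalues of H: 7, 12.
Both eigenvalues > 0, so H is positive definite -> x* is a strict local min.

min


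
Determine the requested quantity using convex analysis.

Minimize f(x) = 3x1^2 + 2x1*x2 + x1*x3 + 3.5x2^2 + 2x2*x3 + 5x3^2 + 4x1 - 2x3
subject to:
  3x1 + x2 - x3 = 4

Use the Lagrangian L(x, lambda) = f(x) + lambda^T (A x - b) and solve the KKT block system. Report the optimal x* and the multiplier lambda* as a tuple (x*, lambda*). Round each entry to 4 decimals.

Form the Lagrangian:
  L(x, lambda) = (1/2) x^T Q x + c^T x + lambda^T (A x - b)
Stationarity (grad_x L = 0): Q x + c + A^T lambda = 0.
Primal feasibility: A x = b.

This gives the KKT block system:
  [ Q   A^T ] [ x     ]   [-c ]
  [ A    0  ] [ lambda ] = [ b ]

Solving the linear system:
  x*      = (1.1208, 0.2995, -0.3382)
  lambda* = (-3.6618)
  f(x*)   = 9.9034

x* = (1.1208, 0.2995, -0.3382), lambda* = (-3.6618)


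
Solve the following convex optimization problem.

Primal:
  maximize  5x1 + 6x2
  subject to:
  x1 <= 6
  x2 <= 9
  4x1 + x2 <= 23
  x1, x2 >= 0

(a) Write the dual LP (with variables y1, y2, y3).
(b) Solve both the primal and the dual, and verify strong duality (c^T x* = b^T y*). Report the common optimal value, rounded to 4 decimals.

The standard primal-dual pair for 'max c^T x s.t. A x <= b, x >= 0' is:
  Dual:  min b^T y  s.t.  A^T y >= c,  y >= 0.

So the dual LP is:
  minimize  6y1 + 9y2 + 23y3
  subject to:
    y1 + 4y3 >= 5
    y2 + y3 >= 6
    y1, y2, y3 >= 0

Solving the primal: x* = (3.5, 9).
  primal value c^T x* = 71.5.
Solving the dual: y* = (0, 4.75, 1.25).
  dual value b^T y* = 71.5.
Strong duality: c^T x* = b^T y*. Confirmed.

71.5


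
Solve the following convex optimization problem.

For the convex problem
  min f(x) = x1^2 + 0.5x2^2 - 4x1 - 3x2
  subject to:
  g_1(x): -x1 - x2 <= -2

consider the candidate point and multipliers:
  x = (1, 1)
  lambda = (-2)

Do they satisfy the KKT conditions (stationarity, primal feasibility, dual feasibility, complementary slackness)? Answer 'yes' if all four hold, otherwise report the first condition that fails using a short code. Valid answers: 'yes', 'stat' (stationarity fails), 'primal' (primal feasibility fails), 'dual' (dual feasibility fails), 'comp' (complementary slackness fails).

Gradient of f: grad f(x) = Q x + c = (-2, -2)
Constraint values g_i(x) = a_i^T x - b_i:
  g_1((1, 1)) = 0
Stationarity residual: grad f(x) + sum_i lambda_i a_i = (0, 0)
  -> stationarity OK
Primal feasibility (all g_i <= 0): OK
Dual feasibility (all lambda_i >= 0): FAILS
Complementary slackness (lambda_i * g_i(x) = 0 for all i): OK

Verdict: the first failing condition is dual_feasibility -> dual.

dual


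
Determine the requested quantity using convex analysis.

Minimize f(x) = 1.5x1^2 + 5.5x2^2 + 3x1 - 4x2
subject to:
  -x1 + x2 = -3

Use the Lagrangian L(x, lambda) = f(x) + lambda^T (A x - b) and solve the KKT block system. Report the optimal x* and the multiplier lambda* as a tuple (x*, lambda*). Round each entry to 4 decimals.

Form the Lagrangian:
  L(x, lambda) = (1/2) x^T Q x + c^T x + lambda^T (A x - b)
Stationarity (grad_x L = 0): Q x + c + A^T lambda = 0.
Primal feasibility: A x = b.

This gives the KKT block system:
  [ Q   A^T ] [ x     ]   [-c ]
  [ A    0  ] [ lambda ] = [ b ]

Solving the linear system:
  x*      = (2.4286, -0.5714)
  lambda* = (10.2857)
  f(x*)   = 20.2143

x* = (2.4286, -0.5714), lambda* = (10.2857)


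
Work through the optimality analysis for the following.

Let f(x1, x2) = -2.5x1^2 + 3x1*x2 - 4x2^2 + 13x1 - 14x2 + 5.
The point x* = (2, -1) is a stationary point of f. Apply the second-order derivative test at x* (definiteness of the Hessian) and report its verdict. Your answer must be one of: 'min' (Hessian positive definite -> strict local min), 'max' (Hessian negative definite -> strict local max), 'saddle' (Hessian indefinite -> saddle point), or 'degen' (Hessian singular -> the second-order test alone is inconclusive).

Compute the Hessian H = grad^2 f:
  H = [[-5, 3], [3, -8]]
Verify stationarity: grad f(x*) = H x* + g = (0, 0).
Eigenvalues of H: -9.8541, -3.1459.
Both eigenvalues < 0, so H is negative definite -> x* is a strict local max.

max


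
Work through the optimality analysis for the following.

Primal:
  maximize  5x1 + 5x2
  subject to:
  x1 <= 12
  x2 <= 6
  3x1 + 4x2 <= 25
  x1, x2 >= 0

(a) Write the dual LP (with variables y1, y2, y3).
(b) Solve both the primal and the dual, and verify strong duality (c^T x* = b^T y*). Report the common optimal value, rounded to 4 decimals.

The standard primal-dual pair for 'max c^T x s.t. A x <= b, x >= 0' is:
  Dual:  min b^T y  s.t.  A^T y >= c,  y >= 0.

So the dual LP is:
  minimize  12y1 + 6y2 + 25y3
  subject to:
    y1 + 3y3 >= 5
    y2 + 4y3 >= 5
    y1, y2, y3 >= 0

Solving the primal: x* = (8.3333, 0).
  primal value c^T x* = 41.6667.
Solving the dual: y* = (0, 0, 1.6667).
  dual value b^T y* = 41.6667.
Strong duality: c^T x* = b^T y*. Confirmed.

41.6667


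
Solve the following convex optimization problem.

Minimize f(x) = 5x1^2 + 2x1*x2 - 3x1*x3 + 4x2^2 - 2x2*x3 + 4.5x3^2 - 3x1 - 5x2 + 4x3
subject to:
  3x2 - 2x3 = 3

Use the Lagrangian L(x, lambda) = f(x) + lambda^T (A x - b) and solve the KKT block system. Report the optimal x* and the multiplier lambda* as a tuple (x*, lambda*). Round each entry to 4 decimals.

Form the Lagrangian:
  L(x, lambda) = (1/2) x^T Q x + c^T x + lambda^T (A x - b)
Stationarity (grad_x L = 0): Q x + c + A^T lambda = 0.
Primal feasibility: A x = b.

This gives the KKT block system:
  [ Q   A^T ] [ x     ]   [-c ]
  [ A    0  ] [ lambda ] = [ b ]

Solving the linear system:
  x*      = (0.0335, 0.7341, -0.3988)
  lambda* = (-0.5792)
  f(x*)   = -1.8145

x* = (0.0335, 0.7341, -0.3988), lambda* = (-0.5792)


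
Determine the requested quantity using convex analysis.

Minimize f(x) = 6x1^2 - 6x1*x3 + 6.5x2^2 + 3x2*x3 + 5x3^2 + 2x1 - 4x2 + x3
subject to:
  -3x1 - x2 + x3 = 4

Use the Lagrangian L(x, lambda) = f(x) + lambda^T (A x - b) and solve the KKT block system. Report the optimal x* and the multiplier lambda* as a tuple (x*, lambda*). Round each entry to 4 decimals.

Form the Lagrangian:
  L(x, lambda) = (1/2) x^T Q x + c^T x + lambda^T (A x - b)
Stationarity (grad_x L = 0): Q x + c + A^T lambda = 0.
Primal feasibility: A x = b.

This gives the KKT block system:
  [ Q   A^T ] [ x     ]   [-c ]
  [ A    0  ] [ lambda ] = [ b ]

Solving the linear system:
  x*      = (-1.5903, 0.12, -0.6509)
  lambda* = (-4.3927)
  f(x*)   = 6.6297

x* = (-1.5903, 0.12, -0.6509), lambda* = (-4.3927)


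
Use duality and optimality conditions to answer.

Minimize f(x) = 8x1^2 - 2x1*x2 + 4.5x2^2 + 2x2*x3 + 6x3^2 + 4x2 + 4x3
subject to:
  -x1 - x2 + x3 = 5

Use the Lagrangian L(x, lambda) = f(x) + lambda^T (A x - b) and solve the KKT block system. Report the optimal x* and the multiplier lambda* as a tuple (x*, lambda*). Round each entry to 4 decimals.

Form the Lagrangian:
  L(x, lambda) = (1/2) x^T Q x + c^T x + lambda^T (A x - b)
Stationarity (grad_x L = 0): Q x + c + A^T lambda = 0.
Primal feasibility: A x = b.

This gives the KKT block system:
  [ Q   A^T ] [ x     ]   [-c ]
  [ A    0  ] [ lambda ] = [ b ]

Solving the linear system:
  x*      = (-1.1942, -2.5468, 1.259)
  lambda* = (-14.0144)
  f(x*)   = 32.4604

x* = (-1.1942, -2.5468, 1.259), lambda* = (-14.0144)


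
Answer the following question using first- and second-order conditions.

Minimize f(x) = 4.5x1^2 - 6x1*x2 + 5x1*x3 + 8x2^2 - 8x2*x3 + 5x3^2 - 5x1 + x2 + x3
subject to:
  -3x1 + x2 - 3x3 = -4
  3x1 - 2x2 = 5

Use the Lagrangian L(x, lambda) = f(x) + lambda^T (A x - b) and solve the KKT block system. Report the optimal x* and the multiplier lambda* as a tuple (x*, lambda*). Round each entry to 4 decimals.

Form the Lagrangian:
  L(x, lambda) = (1/2) x^T Q x + c^T x + lambda^T (A x - b)
Stationarity (grad_x L = 0): Q x + c + A^T lambda = 0.
Primal feasibility: A x = b.

This gives the KKT block system:
  [ Q   A^T ] [ x     ]   [-c ]
  [ A    0  ] [ lambda ] = [ b ]

Solving the linear system:
  x*      = (1.7808, 0.1712, -0.3904)
  lambda* = (1.5434, -1.1393)
  f(x*)   = 1.3733

x* = (1.7808, 0.1712, -0.3904), lambda* = (1.5434, -1.1393)


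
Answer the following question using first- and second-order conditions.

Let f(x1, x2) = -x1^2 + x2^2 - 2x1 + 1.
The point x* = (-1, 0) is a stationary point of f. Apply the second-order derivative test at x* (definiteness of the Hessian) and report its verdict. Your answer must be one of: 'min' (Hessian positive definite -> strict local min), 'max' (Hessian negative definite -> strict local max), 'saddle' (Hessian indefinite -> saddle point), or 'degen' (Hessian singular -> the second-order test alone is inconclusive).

Compute the Hessian H = grad^2 f:
  H = [[-2, 0], [0, 2]]
Verify stationarity: grad f(x*) = H x* + g = (0, 0).
Eigenvalues of H: -2, 2.
Eigenvalues have mixed signs, so H is indefinite -> x* is a saddle point.

saddle


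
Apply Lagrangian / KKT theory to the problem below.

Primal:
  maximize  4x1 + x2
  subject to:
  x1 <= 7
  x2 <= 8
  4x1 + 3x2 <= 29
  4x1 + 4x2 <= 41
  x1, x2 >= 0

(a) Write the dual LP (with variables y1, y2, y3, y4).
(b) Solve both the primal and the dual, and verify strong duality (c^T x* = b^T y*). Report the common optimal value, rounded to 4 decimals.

The standard primal-dual pair for 'max c^T x s.t. A x <= b, x >= 0' is:
  Dual:  min b^T y  s.t.  A^T y >= c,  y >= 0.

So the dual LP is:
  minimize  7y1 + 8y2 + 29y3 + 41y4
  subject to:
    y1 + 4y3 + 4y4 >= 4
    y2 + 3y3 + 4y4 >= 1
    y1, y2, y3, y4 >= 0

Solving the primal: x* = (7, 0.3333).
  primal value c^T x* = 28.3333.
Solving the dual: y* = (2.6667, 0, 0.3333, 0).
  dual value b^T y* = 28.3333.
Strong duality: c^T x* = b^T y*. Confirmed.

28.3333


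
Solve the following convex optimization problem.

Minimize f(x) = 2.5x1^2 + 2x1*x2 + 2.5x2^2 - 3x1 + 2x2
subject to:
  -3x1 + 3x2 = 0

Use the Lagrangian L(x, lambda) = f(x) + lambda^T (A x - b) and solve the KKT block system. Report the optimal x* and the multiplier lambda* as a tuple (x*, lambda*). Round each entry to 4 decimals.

Form the Lagrangian:
  L(x, lambda) = (1/2) x^T Q x + c^T x + lambda^T (A x - b)
Stationarity (grad_x L = 0): Q x + c + A^T lambda = 0.
Primal feasibility: A x = b.

This gives the KKT block system:
  [ Q   A^T ] [ x     ]   [-c ]
  [ A    0  ] [ lambda ] = [ b ]

Solving the linear system:
  x*      = (0.0714, 0.0714)
  lambda* = (-0.8333)
  f(x*)   = -0.0357

x* = (0.0714, 0.0714), lambda* = (-0.8333)


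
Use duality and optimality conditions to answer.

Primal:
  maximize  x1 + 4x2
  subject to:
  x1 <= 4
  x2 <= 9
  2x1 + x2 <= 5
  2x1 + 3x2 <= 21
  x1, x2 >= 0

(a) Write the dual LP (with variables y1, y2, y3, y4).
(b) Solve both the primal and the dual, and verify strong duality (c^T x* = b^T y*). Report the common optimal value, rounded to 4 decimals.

The standard primal-dual pair for 'max c^T x s.t. A x <= b, x >= 0' is:
  Dual:  min b^T y  s.t.  A^T y >= c,  y >= 0.

So the dual LP is:
  minimize  4y1 + 9y2 + 5y3 + 21y4
  subject to:
    y1 + 2y3 + 2y4 >= 1
    y2 + y3 + 3y4 >= 4
    y1, y2, y3, y4 >= 0

Solving the primal: x* = (0, 5).
  primal value c^T x* = 20.
Solving the dual: y* = (0, 0, 4, 0).
  dual value b^T y* = 20.
Strong duality: c^T x* = b^T y*. Confirmed.

20


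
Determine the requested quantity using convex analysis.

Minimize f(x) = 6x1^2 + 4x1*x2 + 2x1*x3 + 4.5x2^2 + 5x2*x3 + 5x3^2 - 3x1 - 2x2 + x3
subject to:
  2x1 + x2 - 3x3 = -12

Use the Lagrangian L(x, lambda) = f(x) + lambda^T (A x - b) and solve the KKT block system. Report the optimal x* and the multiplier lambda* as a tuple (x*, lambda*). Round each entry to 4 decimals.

Form the Lagrangian:
  L(x, lambda) = (1/2) x^T Q x + c^T x + lambda^T (A x - b)
Stationarity (grad_x L = 0): Q x + c + A^T lambda = 0.
Primal feasibility: A x = b.

This gives the KKT block system:
  [ Q   A^T ] [ x     ]   [-c ]
  [ A    0  ] [ lambda ] = [ b ]

Solving the linear system:
  x*      = (-0.7281, -1.8017, 2.914)
  lambda* = (6.5583)
  f(x*)   = 43.7008

x* = (-0.7281, -1.8017, 2.914), lambda* = (6.5583)
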